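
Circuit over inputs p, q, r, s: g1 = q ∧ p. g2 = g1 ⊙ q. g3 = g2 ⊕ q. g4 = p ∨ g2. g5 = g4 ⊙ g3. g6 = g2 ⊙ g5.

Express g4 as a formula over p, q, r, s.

g1 = q ∧ p
g2 = g1 ⊙ q = (q ∧ p) ⊙ q
g4 = p ∨ g2 = p ∨ ((q ∧ p) ⊙ q)

p ∨ ((q ∧ p) ⊙ q)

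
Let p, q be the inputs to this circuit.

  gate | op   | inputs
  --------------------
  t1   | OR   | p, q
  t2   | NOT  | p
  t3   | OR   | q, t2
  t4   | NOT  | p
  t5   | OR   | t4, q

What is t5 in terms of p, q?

NOT p OR q

t4 = NOT p
t5 = t4 OR q = NOT p OR q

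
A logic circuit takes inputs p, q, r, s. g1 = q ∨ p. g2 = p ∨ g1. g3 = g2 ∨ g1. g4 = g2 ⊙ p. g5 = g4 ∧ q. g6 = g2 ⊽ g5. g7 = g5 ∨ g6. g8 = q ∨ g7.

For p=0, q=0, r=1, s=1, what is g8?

g1 = 0 ∨ 0 = 0
g2 = 0 ∨ 0 = 0
g4 = 0 ⊙ 0 = 1
g5 = 1 ∧ 0 = 0
g6 = 0 ⊽ 0 = 1
g7 = 0 ∨ 1 = 1
g8 = 0 ∨ 1 = 1

1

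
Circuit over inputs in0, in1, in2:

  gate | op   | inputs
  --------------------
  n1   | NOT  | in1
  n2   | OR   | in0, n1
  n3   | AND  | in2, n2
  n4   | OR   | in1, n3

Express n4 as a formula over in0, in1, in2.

in1 OR (in2 AND (in0 OR NOT in1))

n1 = NOT in1
n2 = in0 OR n1 = in0 OR NOT in1
n3 = in2 AND n2 = in2 AND (in0 OR NOT in1)
n4 = in1 OR n3 = in1 OR (in2 AND (in0 OR NOT in1))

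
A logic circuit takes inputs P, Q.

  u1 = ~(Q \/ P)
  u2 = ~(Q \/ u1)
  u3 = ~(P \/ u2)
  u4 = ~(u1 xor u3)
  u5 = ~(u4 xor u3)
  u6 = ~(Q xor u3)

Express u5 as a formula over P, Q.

~((~((~(Q \/ P)) xor (~(P \/ (~(Q \/ (~(Q \/ P)))))))) xor (~(P \/ (~(Q \/ (~(Q \/ P)))))))

u1 = ~(Q \/ P)
u2 = ~(Q \/ u1) = ~(Q \/ (~(Q \/ P)))
u3 = ~(P \/ u2) = ~(P \/ (~(Q \/ (~(Q \/ P)))))
u4 = ~(u1 xor u3) = ~((~(Q \/ P)) xor (~(P \/ (~(Q \/ (~(Q \/ P)))))))
u5 = ~(u4 xor u3) = ~((~((~(Q \/ P)) xor (~(P \/ (~(Q \/ (~(Q \/ P)))))))) xor (~(P \/ (~(Q \/ (~(Q \/ P)))))))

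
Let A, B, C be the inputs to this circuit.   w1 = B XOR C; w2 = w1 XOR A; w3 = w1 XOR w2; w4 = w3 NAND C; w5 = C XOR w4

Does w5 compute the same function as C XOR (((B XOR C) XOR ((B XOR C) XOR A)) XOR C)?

No

w1 = B XOR C
w2 = w1 XOR A = (B XOR C) XOR A
w3 = w1 XOR w2 = (B XOR C) XOR ((B XOR C) XOR A)
w4 = w3 NAND C = ((B XOR C) XOR ((B XOR C) XOR A)) NAND C
w5 = C XOR w4 = C XOR (((B XOR C) XOR ((B XOR C) XOR A)) NAND C)
At A=0, B=0, C=0: circuit gives 1, formula gives 0.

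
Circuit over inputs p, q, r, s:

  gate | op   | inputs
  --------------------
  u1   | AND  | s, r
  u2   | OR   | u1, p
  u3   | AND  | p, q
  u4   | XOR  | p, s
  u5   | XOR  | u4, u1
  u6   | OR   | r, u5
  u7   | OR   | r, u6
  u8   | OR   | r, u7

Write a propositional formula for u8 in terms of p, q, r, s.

u1 = s AND r
u4 = p XOR s
u5 = u4 XOR u1 = (p XOR s) XOR (s AND r)
u6 = r OR u5 = r OR ((p XOR s) XOR (s AND r))
u7 = r OR u6 = r OR (r OR ((p XOR s) XOR (s AND r)))
u8 = r OR u7 = r OR (r OR (r OR ((p XOR s) XOR (s AND r))))

r OR (r OR (r OR ((p XOR s) XOR (s AND r))))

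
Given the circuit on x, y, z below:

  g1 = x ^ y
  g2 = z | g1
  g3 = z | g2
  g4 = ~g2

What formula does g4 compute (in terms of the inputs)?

g1 = x ^ y
g2 = z | g1 = z | (x ^ y)
g4 = ~g2 = ~(z | (x ^ y))

~(z | (x ^ y))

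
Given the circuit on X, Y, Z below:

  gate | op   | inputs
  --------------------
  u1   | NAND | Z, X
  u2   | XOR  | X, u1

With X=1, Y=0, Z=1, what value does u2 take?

u1 = 1 NAND 1 = 0
u2 = 1 XOR 0 = 1

1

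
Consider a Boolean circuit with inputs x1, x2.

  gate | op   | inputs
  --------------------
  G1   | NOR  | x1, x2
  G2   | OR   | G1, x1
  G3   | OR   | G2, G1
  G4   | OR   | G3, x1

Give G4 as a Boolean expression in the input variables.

(((x1 NOR x2) OR x1) OR (x1 NOR x2)) OR x1

G1 = x1 NOR x2
G2 = G1 OR x1 = (x1 NOR x2) OR x1
G3 = G2 OR G1 = ((x1 NOR x2) OR x1) OR (x1 NOR x2)
G4 = G3 OR x1 = (((x1 NOR x2) OR x1) OR (x1 NOR x2)) OR x1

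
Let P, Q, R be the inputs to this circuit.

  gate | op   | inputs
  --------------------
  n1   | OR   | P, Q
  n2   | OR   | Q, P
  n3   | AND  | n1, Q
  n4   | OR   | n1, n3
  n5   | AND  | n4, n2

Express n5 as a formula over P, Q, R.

((P OR Q) OR ((P OR Q) AND Q)) AND (Q OR P)

n1 = P OR Q
n2 = Q OR P
n3 = n1 AND Q = (P OR Q) AND Q
n4 = n1 OR n3 = (P OR Q) OR ((P OR Q) AND Q)
n5 = n4 AND n2 = ((P OR Q) OR ((P OR Q) AND Q)) AND (Q OR P)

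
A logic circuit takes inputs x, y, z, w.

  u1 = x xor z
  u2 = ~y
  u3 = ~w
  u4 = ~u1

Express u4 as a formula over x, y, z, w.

~(x xor z)

u1 = x xor z
u4 = ~u1 = ~(x xor z)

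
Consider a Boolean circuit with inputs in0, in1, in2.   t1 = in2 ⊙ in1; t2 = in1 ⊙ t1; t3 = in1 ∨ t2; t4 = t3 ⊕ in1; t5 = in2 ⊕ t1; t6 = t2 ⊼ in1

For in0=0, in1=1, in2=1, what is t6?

0

t1 = 1 ⊙ 1 = 1
t2 = 1 ⊙ 1 = 1
t6 = 1 ⊼ 1 = 0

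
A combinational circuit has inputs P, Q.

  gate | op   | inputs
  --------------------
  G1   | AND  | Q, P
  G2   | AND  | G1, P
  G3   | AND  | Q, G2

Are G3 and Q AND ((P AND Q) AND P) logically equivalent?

Yes

G1 = Q AND P
G2 = G1 AND P = (Q AND P) AND P
G3 = Q AND G2 = Q AND ((Q AND P) AND P)
At P=0, Q=0: circuit gives 0, formula gives 0.
At P=1, Q=1: circuit gives 1, formula gives 1.
Agrees on all 4 inputs.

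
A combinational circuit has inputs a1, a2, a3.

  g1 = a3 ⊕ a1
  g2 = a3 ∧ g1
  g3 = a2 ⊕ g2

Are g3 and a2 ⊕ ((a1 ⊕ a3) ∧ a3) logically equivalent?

Yes

g1 = a3 ⊕ a1
g2 = a3 ∧ g1 = a3 ∧ (a3 ⊕ a1)
g3 = a2 ⊕ g2 = a2 ⊕ (a3 ∧ (a3 ⊕ a1))
At a1=0, a2=0, a3=0: circuit gives 0, formula gives 0.
At a1=0, a2=0, a3=1: circuit gives 1, formula gives 1.
Agrees on all 8 inputs.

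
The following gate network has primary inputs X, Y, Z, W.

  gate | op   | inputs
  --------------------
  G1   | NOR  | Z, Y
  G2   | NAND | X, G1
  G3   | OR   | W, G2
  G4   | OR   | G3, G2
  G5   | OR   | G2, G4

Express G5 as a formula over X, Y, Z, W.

(X NAND (Z NOR Y)) OR ((W OR (X NAND (Z NOR Y))) OR (X NAND (Z NOR Y)))

G1 = Z NOR Y
G2 = X NAND G1 = X NAND (Z NOR Y)
G3 = W OR G2 = W OR (X NAND (Z NOR Y))
G4 = G3 OR G2 = (W OR (X NAND (Z NOR Y))) OR (X NAND (Z NOR Y))
G5 = G2 OR G4 = (X NAND (Z NOR Y)) OR ((W OR (X NAND (Z NOR Y))) OR (X NAND (Z NOR Y)))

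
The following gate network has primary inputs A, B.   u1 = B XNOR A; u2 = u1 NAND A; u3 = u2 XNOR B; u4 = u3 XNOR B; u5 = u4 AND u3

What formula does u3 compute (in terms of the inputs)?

((B XNOR A) NAND A) XNOR B

u1 = B XNOR A
u2 = u1 NAND A = (B XNOR A) NAND A
u3 = u2 XNOR B = ((B XNOR A) NAND A) XNOR B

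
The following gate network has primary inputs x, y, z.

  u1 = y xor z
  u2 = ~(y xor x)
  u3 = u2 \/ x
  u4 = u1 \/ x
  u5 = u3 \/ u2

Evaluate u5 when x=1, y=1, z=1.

1

u2 = ~(1 xor 1) = 1
u3 = 1 \/ 1 = 1
u5 = 1 \/ 1 = 1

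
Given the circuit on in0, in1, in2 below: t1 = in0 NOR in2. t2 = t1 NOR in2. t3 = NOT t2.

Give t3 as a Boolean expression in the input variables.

t1 = in0 NOR in2
t2 = t1 NOR in2 = (in0 NOR in2) NOR in2
t3 = NOT t2 = NOT ((in0 NOR in2) NOR in2)

NOT ((in0 NOR in2) NOR in2)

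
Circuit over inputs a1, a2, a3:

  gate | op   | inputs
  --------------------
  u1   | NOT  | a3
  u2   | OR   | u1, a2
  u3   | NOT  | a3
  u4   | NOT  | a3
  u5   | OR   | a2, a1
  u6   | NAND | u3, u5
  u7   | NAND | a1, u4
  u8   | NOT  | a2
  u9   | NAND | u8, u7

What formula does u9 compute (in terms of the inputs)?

u4 = NOT a3
u7 = a1 NAND u4 = a1 NAND NOT a3
u8 = NOT a2
u9 = u8 NAND u7 = NOT a2 NAND (a1 NAND NOT a3)

NOT a2 NAND (a1 NAND NOT a3)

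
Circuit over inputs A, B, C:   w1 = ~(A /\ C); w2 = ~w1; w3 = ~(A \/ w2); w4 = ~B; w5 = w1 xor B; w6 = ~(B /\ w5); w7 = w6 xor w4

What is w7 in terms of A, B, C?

(~(B /\ ((~(A /\ C)) xor B))) xor ~B

w1 = ~(A /\ C)
w4 = ~B
w5 = w1 xor B = (~(A /\ C)) xor B
w6 = ~(B /\ w5) = ~(B /\ ((~(A /\ C)) xor B))
w7 = w6 xor w4 = (~(B /\ ((~(A /\ C)) xor B))) xor ~B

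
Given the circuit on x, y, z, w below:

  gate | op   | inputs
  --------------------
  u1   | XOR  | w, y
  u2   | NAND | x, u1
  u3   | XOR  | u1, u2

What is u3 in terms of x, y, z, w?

u1 = w XOR y
u2 = x NAND u1 = x NAND (w XOR y)
u3 = u1 XOR u2 = (w XOR y) XOR (x NAND (w XOR y))

(w XOR y) XOR (x NAND (w XOR y))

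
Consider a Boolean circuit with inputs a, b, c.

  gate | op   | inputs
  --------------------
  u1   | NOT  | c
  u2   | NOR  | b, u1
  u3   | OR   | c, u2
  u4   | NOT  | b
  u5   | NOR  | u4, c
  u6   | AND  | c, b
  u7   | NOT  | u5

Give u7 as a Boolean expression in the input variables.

NOT (NOT b NOR c)

u4 = NOT b
u5 = u4 NOR c = NOT b NOR c
u7 = NOT u5 = NOT (NOT b NOR c)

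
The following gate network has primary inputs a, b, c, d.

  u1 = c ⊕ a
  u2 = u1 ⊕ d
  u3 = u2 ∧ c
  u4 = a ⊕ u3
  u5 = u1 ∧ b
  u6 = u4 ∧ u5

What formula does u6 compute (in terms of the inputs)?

(a ⊕ (((c ⊕ a) ⊕ d) ∧ c)) ∧ ((c ⊕ a) ∧ b)

u1 = c ⊕ a
u2 = u1 ⊕ d = (c ⊕ a) ⊕ d
u3 = u2 ∧ c = ((c ⊕ a) ⊕ d) ∧ c
u4 = a ⊕ u3 = a ⊕ (((c ⊕ a) ⊕ d) ∧ c)
u5 = u1 ∧ b = (c ⊕ a) ∧ b
u6 = u4 ∧ u5 = (a ⊕ (((c ⊕ a) ⊕ d) ∧ c)) ∧ ((c ⊕ a) ∧ b)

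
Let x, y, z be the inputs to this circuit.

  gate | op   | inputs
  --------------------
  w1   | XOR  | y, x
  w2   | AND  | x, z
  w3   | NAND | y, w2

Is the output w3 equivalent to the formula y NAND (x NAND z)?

No

w2 = x AND z
w3 = y NAND w2 = y NAND (x AND z)
At x=0, y=1, z=0: circuit gives 1, formula gives 0.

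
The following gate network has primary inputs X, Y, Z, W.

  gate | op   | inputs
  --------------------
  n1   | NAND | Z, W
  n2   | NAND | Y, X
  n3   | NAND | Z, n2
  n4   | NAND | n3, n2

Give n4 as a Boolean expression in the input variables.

(Z NAND (Y NAND X)) NAND (Y NAND X)

n2 = Y NAND X
n3 = Z NAND n2 = Z NAND (Y NAND X)
n4 = n3 NAND n2 = (Z NAND (Y NAND X)) NAND (Y NAND X)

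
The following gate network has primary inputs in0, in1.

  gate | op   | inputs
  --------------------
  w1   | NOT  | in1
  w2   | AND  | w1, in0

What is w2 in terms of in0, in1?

w1 = NOT in1
w2 = w1 AND in0 = NOT in1 AND in0

NOT in1 AND in0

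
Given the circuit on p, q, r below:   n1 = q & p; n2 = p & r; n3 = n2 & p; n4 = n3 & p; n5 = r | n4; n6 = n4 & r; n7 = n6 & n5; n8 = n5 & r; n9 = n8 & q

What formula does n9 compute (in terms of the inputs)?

((r | (((p & r) & p) & p)) & r) & q

n2 = p & r
n3 = n2 & p = (p & r) & p
n4 = n3 & p = ((p & r) & p) & p
n5 = r | n4 = r | (((p & r) & p) & p)
n8 = n5 & r = (r | (((p & r) & p) & p)) & r
n9 = n8 & q = ((r | (((p & r) & p) & p)) & r) & q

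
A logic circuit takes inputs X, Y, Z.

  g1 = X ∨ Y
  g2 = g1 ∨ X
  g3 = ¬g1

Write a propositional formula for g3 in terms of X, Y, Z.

g1 = X ∨ Y
g3 = ¬g1 = ¬(X ∨ Y)

¬(X ∨ Y)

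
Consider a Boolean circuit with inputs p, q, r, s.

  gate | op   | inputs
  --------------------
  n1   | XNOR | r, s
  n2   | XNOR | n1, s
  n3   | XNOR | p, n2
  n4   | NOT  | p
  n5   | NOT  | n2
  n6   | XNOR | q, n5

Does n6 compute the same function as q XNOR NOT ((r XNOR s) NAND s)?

n1 = r XNOR s
n2 = n1 XNOR s = (r XNOR s) XNOR s
n5 = NOT n2 = NOT ((r XNOR s) XNOR s)
n6 = q XNOR n5 = q XNOR NOT ((r XNOR s) XNOR s)
At p=0, q=0, r=0, s=0: circuit gives 0, formula gives 1.

No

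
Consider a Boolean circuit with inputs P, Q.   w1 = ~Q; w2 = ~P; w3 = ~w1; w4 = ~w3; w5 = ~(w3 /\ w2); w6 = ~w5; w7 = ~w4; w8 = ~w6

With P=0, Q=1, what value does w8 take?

0

w1 = ~1 = 0
w2 = ~0 = 1
w3 = ~0 = 1
w5 = ~(1 /\ 1) = 0
w6 = ~0 = 1
w8 = ~1 = 0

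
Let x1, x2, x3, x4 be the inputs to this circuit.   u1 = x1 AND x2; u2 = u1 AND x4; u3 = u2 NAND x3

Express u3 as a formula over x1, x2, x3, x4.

u1 = x1 AND x2
u2 = u1 AND x4 = (x1 AND x2) AND x4
u3 = u2 NAND x3 = ((x1 AND x2) AND x4) NAND x3

((x1 AND x2) AND x4) NAND x3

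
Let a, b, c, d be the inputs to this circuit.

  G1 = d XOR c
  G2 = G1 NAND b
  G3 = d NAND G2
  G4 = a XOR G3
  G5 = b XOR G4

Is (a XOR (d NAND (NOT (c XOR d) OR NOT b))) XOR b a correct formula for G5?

Yes

G1 = d XOR c
G2 = G1 NAND b = (d XOR c) NAND b
G3 = d NAND G2 = d NAND ((d XOR c) NAND b)
G4 = a XOR G3 = a XOR (d NAND ((d XOR c) NAND b))
G5 = b XOR G4 = b XOR (a XOR (d NAND ((d XOR c) NAND b)))
At a=0, b=0, c=0, d=1: circuit gives 0, formula gives 0.
At a=0, b=0, c=0, d=0: circuit gives 1, formula gives 1.
Agrees on all 16 inputs.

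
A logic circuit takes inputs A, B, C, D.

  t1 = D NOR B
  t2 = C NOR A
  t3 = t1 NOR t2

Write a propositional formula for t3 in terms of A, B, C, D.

t1 = D NOR B
t2 = C NOR A
t3 = t1 NOR t2 = (D NOR B) NOR (C NOR A)

(D NOR B) NOR (C NOR A)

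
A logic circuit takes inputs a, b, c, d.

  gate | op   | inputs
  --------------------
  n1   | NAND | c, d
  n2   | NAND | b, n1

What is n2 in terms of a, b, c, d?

n1 = c NAND d
n2 = b NAND n1 = b NAND (c NAND d)

b NAND (c NAND d)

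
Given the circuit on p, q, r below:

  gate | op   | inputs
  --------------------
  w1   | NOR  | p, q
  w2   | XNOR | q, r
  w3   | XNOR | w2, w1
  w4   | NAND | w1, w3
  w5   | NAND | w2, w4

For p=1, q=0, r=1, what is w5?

1

w1 = 1 NOR 0 = 0
w2 = 0 XNOR 1 = 0
w3 = 0 XNOR 0 = 1
w4 = 0 NAND 1 = 1
w5 = 0 NAND 1 = 1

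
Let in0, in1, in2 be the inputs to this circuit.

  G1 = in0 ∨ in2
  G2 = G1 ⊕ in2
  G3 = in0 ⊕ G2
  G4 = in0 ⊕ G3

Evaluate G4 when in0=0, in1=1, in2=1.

0

G1 = 0 ∨ 1 = 1
G2 = 1 ⊕ 1 = 0
G3 = 0 ⊕ 0 = 0
G4 = 0 ⊕ 0 = 0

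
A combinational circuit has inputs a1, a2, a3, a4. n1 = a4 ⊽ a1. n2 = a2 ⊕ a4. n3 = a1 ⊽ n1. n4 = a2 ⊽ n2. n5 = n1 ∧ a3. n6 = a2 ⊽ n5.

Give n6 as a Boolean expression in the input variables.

n1 = a4 ⊽ a1
n5 = n1 ∧ a3 = (a4 ⊽ a1) ∧ a3
n6 = a2 ⊽ n5 = a2 ⊽ ((a4 ⊽ a1) ∧ a3)

a2 ⊽ ((a4 ⊽ a1) ∧ a3)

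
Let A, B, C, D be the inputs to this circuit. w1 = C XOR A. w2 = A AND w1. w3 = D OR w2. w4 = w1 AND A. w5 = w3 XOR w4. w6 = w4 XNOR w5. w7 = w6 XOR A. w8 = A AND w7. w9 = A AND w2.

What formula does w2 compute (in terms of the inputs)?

w1 = C XOR A
w2 = A AND w1 = A AND (C XOR A)

A AND (C XOR A)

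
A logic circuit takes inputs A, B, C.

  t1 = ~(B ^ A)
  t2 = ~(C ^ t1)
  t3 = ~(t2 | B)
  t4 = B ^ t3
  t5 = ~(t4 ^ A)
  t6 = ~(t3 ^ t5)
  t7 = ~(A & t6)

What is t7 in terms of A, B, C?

~(A & (~((~((~(C ^ (~(B ^ A)))) | B)) ^ (~((B ^ (~((~(C ^ (~(B ^ A)))) | B))) ^ A)))))

t1 = ~(B ^ A)
t2 = ~(C ^ t1) = ~(C ^ (~(B ^ A)))
t3 = ~(t2 | B) = ~((~(C ^ (~(B ^ A)))) | B)
t4 = B ^ t3 = B ^ (~((~(C ^ (~(B ^ A)))) | B))
t5 = ~(t4 ^ A) = ~((B ^ (~((~(C ^ (~(B ^ A)))) | B))) ^ A)
t6 = ~(t3 ^ t5) = ~((~((~(C ^ (~(B ^ A)))) | B)) ^ (~((B ^ (~((~(C ^ (~(B ^ A)))) | B))) ^ A)))
t7 = ~(A & t6) = ~(A & (~((~((~(C ^ (~(B ^ A)))) | B)) ^ (~((B ^ (~((~(C ^ (~(B ^ A)))) | B))) ^ A)))))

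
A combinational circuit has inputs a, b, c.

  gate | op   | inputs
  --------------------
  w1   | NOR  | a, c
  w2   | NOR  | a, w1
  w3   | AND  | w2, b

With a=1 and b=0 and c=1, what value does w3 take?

0

w1 = 1 NOR 1 = 0
w2 = 1 NOR 0 = 0
w3 = 0 AND 0 = 0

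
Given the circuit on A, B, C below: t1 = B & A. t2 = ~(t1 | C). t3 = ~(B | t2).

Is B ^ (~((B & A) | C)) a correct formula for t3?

t1 = B & A
t2 = ~(t1 | C) = ~((B & A) | C)
t3 = ~(B | t2) = ~(B | (~((B & A) | C)))
At A=0, B=0, C=0: circuit gives 0, formula gives 1.

No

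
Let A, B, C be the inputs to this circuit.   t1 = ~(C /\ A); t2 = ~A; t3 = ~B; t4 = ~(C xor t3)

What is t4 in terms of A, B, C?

t3 = ~B
t4 = ~(C xor t3) = ~(C xor ~B)

~(C xor ~B)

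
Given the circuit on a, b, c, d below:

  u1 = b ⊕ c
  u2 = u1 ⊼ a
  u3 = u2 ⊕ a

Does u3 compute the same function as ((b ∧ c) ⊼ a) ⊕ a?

No

u1 = b ⊕ c
u2 = u1 ⊼ a = (b ⊕ c) ⊼ a
u3 = u2 ⊕ a = ((b ⊕ c) ⊼ a) ⊕ a
At a=1, b=0, c=1, d=0: circuit gives 1, formula gives 0.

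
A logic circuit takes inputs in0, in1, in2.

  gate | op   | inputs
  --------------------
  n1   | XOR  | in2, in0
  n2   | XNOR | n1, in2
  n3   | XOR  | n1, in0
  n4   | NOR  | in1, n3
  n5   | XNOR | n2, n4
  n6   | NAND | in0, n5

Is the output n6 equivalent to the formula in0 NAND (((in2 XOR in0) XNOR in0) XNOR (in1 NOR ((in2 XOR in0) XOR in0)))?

No

n1 = in2 XOR in0
n2 = n1 XNOR in2 = (in2 XOR in0) XNOR in2
n3 = n1 XOR in0 = (in2 XOR in0) XOR in0
n4 = in1 NOR n3 = in1 NOR ((in2 XOR in0) XOR in0)
n5 = n2 XNOR n4 = ((in2 XOR in0) XNOR in2) XNOR (in1 NOR ((in2 XOR in0) XOR in0))
n6 = in0 NAND n5 = in0 NAND (((in2 XOR in0) XNOR in2) XNOR (in1 NOR ((in2 XOR in0) XOR in0)))
At in0=1, in1=0, in2=0: circuit gives 1, formula gives 0.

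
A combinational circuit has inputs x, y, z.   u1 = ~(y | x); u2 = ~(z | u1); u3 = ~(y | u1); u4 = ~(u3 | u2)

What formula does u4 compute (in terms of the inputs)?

~((~(y | (~(y | x)))) | (~(z | (~(y | x)))))

u1 = ~(y | x)
u2 = ~(z | u1) = ~(z | (~(y | x)))
u3 = ~(y | u1) = ~(y | (~(y | x)))
u4 = ~(u3 | u2) = ~((~(y | (~(y | x)))) | (~(z | (~(y | x)))))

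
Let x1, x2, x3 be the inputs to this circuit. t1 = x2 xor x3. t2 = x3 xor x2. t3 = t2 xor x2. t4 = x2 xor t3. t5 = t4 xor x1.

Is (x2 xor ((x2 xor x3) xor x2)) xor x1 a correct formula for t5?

Yes

t2 = x3 xor x2
t3 = t2 xor x2 = (x3 xor x2) xor x2
t4 = x2 xor t3 = x2 xor ((x3 xor x2) xor x2)
t5 = t4 xor x1 = (x2 xor ((x3 xor x2) xor x2)) xor x1
At x1=0, x2=0, x3=0: circuit gives 0, formula gives 0.
At x1=0, x2=0, x3=1: circuit gives 1, formula gives 1.
Agrees on all 8 inputs.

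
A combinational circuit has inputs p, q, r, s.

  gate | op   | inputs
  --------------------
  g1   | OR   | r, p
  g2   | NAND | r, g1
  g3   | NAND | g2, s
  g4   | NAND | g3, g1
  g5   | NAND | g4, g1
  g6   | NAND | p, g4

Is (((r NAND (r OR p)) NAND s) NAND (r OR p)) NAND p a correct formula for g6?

Yes

g1 = r OR p
g2 = r NAND g1 = r NAND (r OR p)
g3 = g2 NAND s = (r NAND (r OR p)) NAND s
g4 = g3 NAND g1 = ((r NAND (r OR p)) NAND s) NAND (r OR p)
g6 = p NAND g4 = p NAND (((r NAND (r OR p)) NAND s) NAND (r OR p))
At p=1, q=0, r=0, s=1: circuit gives 0, formula gives 0.
At p=0, q=0, r=0, s=0: circuit gives 1, formula gives 1.
Agrees on all 16 inputs.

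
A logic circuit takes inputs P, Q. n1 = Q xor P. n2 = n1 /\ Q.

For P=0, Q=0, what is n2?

0

n1 = 0 xor 0 = 0
n2 = 0 /\ 0 = 0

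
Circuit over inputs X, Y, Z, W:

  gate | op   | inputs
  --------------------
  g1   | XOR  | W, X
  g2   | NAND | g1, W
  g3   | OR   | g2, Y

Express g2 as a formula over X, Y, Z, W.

(W XOR X) NAND W

g1 = W XOR X
g2 = g1 NAND W = (W XOR X) NAND W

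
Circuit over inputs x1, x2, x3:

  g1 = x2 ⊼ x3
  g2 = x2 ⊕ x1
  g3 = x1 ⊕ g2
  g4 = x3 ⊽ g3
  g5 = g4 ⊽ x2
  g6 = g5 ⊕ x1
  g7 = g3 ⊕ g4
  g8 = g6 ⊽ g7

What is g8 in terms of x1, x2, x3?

g2 = x2 ⊕ x1
g3 = x1 ⊕ g2 = x1 ⊕ (x2 ⊕ x1)
g4 = x3 ⊽ g3 = x3 ⊽ (x1 ⊕ (x2 ⊕ x1))
g5 = g4 ⊽ x2 = (x3 ⊽ (x1 ⊕ (x2 ⊕ x1))) ⊽ x2
g6 = g5 ⊕ x1 = ((x3 ⊽ (x1 ⊕ (x2 ⊕ x1))) ⊽ x2) ⊕ x1
g7 = g3 ⊕ g4 = (x1 ⊕ (x2 ⊕ x1)) ⊕ (x3 ⊽ (x1 ⊕ (x2 ⊕ x1)))
g8 = g6 ⊽ g7 = (((x3 ⊽ (x1 ⊕ (x2 ⊕ x1))) ⊽ x2) ⊕ x1) ⊽ ((x1 ⊕ (x2 ⊕ x1)) ⊕ (x3 ⊽ (x1 ⊕ (x2 ⊕ x1))))

(((x3 ⊽ (x1 ⊕ (x2 ⊕ x1))) ⊽ x2) ⊕ x1) ⊽ ((x1 ⊕ (x2 ⊕ x1)) ⊕ (x3 ⊽ (x1 ⊕ (x2 ⊕ x1))))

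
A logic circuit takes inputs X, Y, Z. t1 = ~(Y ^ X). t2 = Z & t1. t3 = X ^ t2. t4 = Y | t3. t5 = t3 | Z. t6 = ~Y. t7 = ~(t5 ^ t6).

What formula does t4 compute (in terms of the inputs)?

t1 = ~(Y ^ X)
t2 = Z & t1 = Z & (~(Y ^ X))
t3 = X ^ t2 = X ^ (Z & (~(Y ^ X)))
t4 = Y | t3 = Y | (X ^ (Z & (~(Y ^ X))))

Y | (X ^ (Z & (~(Y ^ X))))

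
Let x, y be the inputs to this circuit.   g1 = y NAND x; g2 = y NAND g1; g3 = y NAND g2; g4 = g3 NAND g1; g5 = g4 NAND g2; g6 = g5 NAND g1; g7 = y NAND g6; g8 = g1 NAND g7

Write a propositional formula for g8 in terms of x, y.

g1 = y NAND x
g2 = y NAND g1 = y NAND (y NAND x)
g3 = y NAND g2 = y NAND (y NAND (y NAND x))
g4 = g3 NAND g1 = (y NAND (y NAND (y NAND x))) NAND (y NAND x)
g5 = g4 NAND g2 = ((y NAND (y NAND (y NAND x))) NAND (y NAND x)) NAND (y NAND (y NAND x))
g6 = g5 NAND g1 = (((y NAND (y NAND (y NAND x))) NAND (y NAND x)) NAND (y NAND (y NAND x))) NAND (y NAND x)
g7 = y NAND g6 = y NAND ((((y NAND (y NAND (y NAND x))) NAND (y NAND x)) NAND (y NAND (y NAND x))) NAND (y NAND x))
g8 = g1 NAND g7 = (y NAND x) NAND (y NAND ((((y NAND (y NAND (y NAND x))) NAND (y NAND x)) NAND (y NAND (y NAND x))) NAND (y NAND x)))

(y NAND x) NAND (y NAND ((((y NAND (y NAND (y NAND x))) NAND (y NAND x)) NAND (y NAND (y NAND x))) NAND (y NAND x)))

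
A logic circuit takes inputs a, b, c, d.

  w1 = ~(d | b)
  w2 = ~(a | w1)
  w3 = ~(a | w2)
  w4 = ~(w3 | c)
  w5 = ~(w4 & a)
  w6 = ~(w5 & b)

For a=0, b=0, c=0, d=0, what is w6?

1

w1 = ~(0 | 0) = 1
w2 = ~(0 | 1) = 0
w3 = ~(0 | 0) = 1
w4 = ~(1 | 0) = 0
w5 = ~(0 & 0) = 1
w6 = ~(1 & 0) = 1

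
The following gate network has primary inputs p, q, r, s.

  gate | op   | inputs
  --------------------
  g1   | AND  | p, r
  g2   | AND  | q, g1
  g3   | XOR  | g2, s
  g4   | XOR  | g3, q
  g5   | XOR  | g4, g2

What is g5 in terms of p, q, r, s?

(((q AND (p AND r)) XOR s) XOR q) XOR (q AND (p AND r))

g1 = p AND r
g2 = q AND g1 = q AND (p AND r)
g3 = g2 XOR s = (q AND (p AND r)) XOR s
g4 = g3 XOR q = ((q AND (p AND r)) XOR s) XOR q
g5 = g4 XOR g2 = (((q AND (p AND r)) XOR s) XOR q) XOR (q AND (p AND r))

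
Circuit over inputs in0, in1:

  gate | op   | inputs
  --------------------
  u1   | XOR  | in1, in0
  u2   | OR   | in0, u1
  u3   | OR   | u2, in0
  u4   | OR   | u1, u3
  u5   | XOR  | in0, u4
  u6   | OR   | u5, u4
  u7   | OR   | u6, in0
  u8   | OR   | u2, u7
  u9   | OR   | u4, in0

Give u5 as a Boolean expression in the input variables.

u1 = in1 XOR in0
u2 = in0 OR u1 = in0 OR (in1 XOR in0)
u3 = u2 OR in0 = (in0 OR (in1 XOR in0)) OR in0
u4 = u1 OR u3 = (in1 XOR in0) OR ((in0 OR (in1 XOR in0)) OR in0)
u5 = in0 XOR u4 = in0 XOR ((in1 XOR in0) OR ((in0 OR (in1 XOR in0)) OR in0))

in0 XOR ((in1 XOR in0) OR ((in0 OR (in1 XOR in0)) OR in0))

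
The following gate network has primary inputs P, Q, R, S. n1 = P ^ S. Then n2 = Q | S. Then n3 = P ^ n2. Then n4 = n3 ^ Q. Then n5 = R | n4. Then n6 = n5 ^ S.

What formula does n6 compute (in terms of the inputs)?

(R | ((P ^ (Q | S)) ^ Q)) ^ S

n2 = Q | S
n3 = P ^ n2 = P ^ (Q | S)
n4 = n3 ^ Q = (P ^ (Q | S)) ^ Q
n5 = R | n4 = R | ((P ^ (Q | S)) ^ Q)
n6 = n5 ^ S = (R | ((P ^ (Q | S)) ^ Q)) ^ S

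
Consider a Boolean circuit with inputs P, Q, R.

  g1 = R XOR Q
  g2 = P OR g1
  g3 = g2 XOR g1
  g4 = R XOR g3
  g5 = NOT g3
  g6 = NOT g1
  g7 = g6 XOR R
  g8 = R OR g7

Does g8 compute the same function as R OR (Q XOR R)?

No

g1 = R XOR Q
g6 = NOT g1 = NOT (R XOR Q)
g7 = g6 XOR R = NOT (R XOR Q) XOR R
g8 = R OR g7 = R OR (NOT (R XOR Q) XOR R)
At P=0, Q=0, R=0: circuit gives 1, formula gives 0.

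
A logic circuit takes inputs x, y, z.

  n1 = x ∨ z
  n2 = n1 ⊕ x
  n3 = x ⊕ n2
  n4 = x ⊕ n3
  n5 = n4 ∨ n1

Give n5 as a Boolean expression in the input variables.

n1 = x ∨ z
n2 = n1 ⊕ x = (x ∨ z) ⊕ x
n3 = x ⊕ n2 = x ⊕ ((x ∨ z) ⊕ x)
n4 = x ⊕ n3 = x ⊕ (x ⊕ ((x ∨ z) ⊕ x))
n5 = n4 ∨ n1 = (x ⊕ (x ⊕ ((x ∨ z) ⊕ x))) ∨ (x ∨ z)

(x ⊕ (x ⊕ ((x ∨ z) ⊕ x))) ∨ (x ∨ z)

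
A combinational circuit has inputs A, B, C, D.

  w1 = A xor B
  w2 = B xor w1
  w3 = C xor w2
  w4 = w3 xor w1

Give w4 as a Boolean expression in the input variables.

(C xor (B xor (A xor B))) xor (A xor B)

w1 = A xor B
w2 = B xor w1 = B xor (A xor B)
w3 = C xor w2 = C xor (B xor (A xor B))
w4 = w3 xor w1 = (C xor (B xor (A xor B))) xor (A xor B)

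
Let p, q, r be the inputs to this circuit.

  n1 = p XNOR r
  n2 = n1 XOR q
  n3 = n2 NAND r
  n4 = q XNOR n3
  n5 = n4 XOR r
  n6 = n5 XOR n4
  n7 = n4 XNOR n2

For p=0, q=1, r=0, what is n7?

n1 = 0 XNOR 0 = 1
n2 = 1 XOR 1 = 0
n3 = 0 NAND 0 = 1
n4 = 1 XNOR 1 = 1
n7 = 1 XNOR 0 = 0

0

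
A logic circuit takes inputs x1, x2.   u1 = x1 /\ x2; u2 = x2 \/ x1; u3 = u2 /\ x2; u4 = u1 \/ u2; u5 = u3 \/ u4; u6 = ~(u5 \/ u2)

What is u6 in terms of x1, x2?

u1 = x1 /\ x2
u2 = x2 \/ x1
u3 = u2 /\ x2 = (x2 \/ x1) /\ x2
u4 = u1 \/ u2 = (x1 /\ x2) \/ (x2 \/ x1)
u5 = u3 \/ u4 = ((x2 \/ x1) /\ x2) \/ ((x1 /\ x2) \/ (x2 \/ x1))
u6 = ~(u5 \/ u2) = ~((((x2 \/ x1) /\ x2) \/ ((x1 /\ x2) \/ (x2 \/ x1))) \/ (x2 \/ x1))

~((((x2 \/ x1) /\ x2) \/ ((x1 /\ x2) \/ (x2 \/ x1))) \/ (x2 \/ x1))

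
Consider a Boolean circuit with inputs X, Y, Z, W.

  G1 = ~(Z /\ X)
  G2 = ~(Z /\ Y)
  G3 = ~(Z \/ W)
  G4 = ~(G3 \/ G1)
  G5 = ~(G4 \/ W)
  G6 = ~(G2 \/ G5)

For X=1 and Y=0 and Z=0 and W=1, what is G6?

G1 = ~(0 /\ 1) = 1
G2 = ~(0 /\ 0) = 1
G3 = ~(0 \/ 1) = 0
G4 = ~(0 \/ 1) = 0
G5 = ~(0 \/ 1) = 0
G6 = ~(1 \/ 0) = 0

0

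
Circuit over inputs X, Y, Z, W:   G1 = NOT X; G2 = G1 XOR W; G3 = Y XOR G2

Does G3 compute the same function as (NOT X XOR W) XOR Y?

Yes

G1 = NOT X
G2 = G1 XOR W = NOT X XOR W
G3 = Y XOR G2 = Y XOR (NOT X XOR W)
At X=0, Y=0, Z=0, W=1: circuit gives 0, formula gives 0.
At X=0, Y=0, Z=0, W=0: circuit gives 1, formula gives 1.
Agrees on all 16 inputs.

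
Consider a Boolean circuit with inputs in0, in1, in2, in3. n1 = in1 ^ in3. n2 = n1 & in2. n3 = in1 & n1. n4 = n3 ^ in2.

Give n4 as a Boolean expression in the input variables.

n1 = in1 ^ in3
n3 = in1 & n1 = in1 & (in1 ^ in3)
n4 = n3 ^ in2 = (in1 & (in1 ^ in3)) ^ in2

(in1 & (in1 ^ in3)) ^ in2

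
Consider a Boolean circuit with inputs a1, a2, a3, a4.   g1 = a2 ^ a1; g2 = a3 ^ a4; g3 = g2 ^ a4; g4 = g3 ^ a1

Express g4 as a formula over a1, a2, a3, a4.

((a3 ^ a4) ^ a4) ^ a1

g2 = a3 ^ a4
g3 = g2 ^ a4 = (a3 ^ a4) ^ a4
g4 = g3 ^ a1 = ((a3 ^ a4) ^ a4) ^ a1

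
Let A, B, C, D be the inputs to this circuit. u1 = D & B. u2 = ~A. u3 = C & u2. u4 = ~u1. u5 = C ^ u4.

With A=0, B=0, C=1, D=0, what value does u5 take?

0

u1 = 0 & 0 = 0
u4 = ~0 = 1
u5 = 1 ^ 1 = 0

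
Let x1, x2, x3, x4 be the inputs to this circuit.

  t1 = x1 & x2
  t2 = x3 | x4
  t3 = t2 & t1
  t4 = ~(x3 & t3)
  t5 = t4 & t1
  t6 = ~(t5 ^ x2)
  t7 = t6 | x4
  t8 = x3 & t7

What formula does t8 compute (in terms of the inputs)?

x3 & ((~(((~(x3 & ((x3 | x4) & (x1 & x2)))) & (x1 & x2)) ^ x2)) | x4)

t1 = x1 & x2
t2 = x3 | x4
t3 = t2 & t1 = (x3 | x4) & (x1 & x2)
t4 = ~(x3 & t3) = ~(x3 & ((x3 | x4) & (x1 & x2)))
t5 = t4 & t1 = (~(x3 & ((x3 | x4) & (x1 & x2)))) & (x1 & x2)
t6 = ~(t5 ^ x2) = ~(((~(x3 & ((x3 | x4) & (x1 & x2)))) & (x1 & x2)) ^ x2)
t7 = t6 | x4 = (~(((~(x3 & ((x3 | x4) & (x1 & x2)))) & (x1 & x2)) ^ x2)) | x4
t8 = x3 & t7 = x3 & ((~(((~(x3 & ((x3 | x4) & (x1 & x2)))) & (x1 & x2)) ^ x2)) | x4)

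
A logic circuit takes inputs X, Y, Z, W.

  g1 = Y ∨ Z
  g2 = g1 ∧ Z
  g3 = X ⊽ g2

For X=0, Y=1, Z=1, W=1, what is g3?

g1 = 1 ∨ 1 = 1
g2 = 1 ∧ 1 = 1
g3 = 0 ⊽ 1 = 0

0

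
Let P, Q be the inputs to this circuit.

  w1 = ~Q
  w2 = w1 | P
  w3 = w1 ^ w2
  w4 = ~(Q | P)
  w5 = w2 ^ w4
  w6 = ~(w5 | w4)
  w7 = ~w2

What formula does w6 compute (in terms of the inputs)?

~(((~Q | P) ^ (~(Q | P))) | (~(Q | P)))

w1 = ~Q
w2 = w1 | P = ~Q | P
w4 = ~(Q | P)
w5 = w2 ^ w4 = (~Q | P) ^ (~(Q | P))
w6 = ~(w5 | w4) = ~(((~Q | P) ^ (~(Q | P))) | (~(Q | P)))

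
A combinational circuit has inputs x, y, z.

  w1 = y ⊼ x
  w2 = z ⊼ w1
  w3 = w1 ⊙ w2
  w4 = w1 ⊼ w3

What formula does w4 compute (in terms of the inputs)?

(y ⊼ x) ⊼ ((y ⊼ x) ⊙ (z ⊼ (y ⊼ x)))

w1 = y ⊼ x
w2 = z ⊼ w1 = z ⊼ (y ⊼ x)
w3 = w1 ⊙ w2 = (y ⊼ x) ⊙ (z ⊼ (y ⊼ x))
w4 = w1 ⊼ w3 = (y ⊼ x) ⊼ ((y ⊼ x) ⊙ (z ⊼ (y ⊼ x)))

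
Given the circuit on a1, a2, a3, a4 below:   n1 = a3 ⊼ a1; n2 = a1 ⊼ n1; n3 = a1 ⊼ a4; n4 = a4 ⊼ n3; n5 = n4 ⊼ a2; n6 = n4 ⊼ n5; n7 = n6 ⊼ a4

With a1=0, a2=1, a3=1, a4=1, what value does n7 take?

0

n3 = 0 ⊼ 1 = 1
n4 = 1 ⊼ 1 = 0
n5 = 0 ⊼ 1 = 1
n6 = 0 ⊼ 1 = 1
n7 = 1 ⊼ 1 = 0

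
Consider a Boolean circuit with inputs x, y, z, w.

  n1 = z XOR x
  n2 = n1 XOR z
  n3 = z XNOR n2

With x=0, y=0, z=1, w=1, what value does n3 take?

0

n1 = 1 XOR 0 = 1
n2 = 1 XOR 1 = 0
n3 = 1 XNOR 0 = 0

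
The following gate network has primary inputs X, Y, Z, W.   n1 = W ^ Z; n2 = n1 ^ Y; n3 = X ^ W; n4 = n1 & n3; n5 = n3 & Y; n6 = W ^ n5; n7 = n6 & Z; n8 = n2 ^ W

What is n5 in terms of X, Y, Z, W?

(X ^ W) & Y

n3 = X ^ W
n5 = n3 & Y = (X ^ W) & Y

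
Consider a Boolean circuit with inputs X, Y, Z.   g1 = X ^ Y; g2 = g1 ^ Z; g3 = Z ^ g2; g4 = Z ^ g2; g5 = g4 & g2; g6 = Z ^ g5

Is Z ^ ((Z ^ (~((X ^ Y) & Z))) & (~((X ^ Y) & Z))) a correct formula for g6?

No

g1 = X ^ Y
g2 = g1 ^ Z = (X ^ Y) ^ Z
g4 = Z ^ g2 = Z ^ ((X ^ Y) ^ Z)
g5 = g4 & g2 = (Z ^ ((X ^ Y) ^ Z)) & ((X ^ Y) ^ Z)
g6 = Z ^ g5 = Z ^ ((Z ^ ((X ^ Y) ^ Z)) & ((X ^ Y) ^ Z))
At X=0, Y=0, Z=0: circuit gives 0, formula gives 1.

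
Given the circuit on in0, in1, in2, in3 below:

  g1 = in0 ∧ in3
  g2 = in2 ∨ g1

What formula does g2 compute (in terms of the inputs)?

g1 = in0 ∧ in3
g2 = in2 ∨ g1 = in2 ∨ (in0 ∧ in3)

in2 ∨ (in0 ∧ in3)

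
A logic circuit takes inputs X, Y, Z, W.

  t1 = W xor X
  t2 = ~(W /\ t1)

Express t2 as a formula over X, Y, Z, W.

t1 = W xor X
t2 = ~(W /\ t1) = ~(W /\ (W xor X))

~(W /\ (W xor X))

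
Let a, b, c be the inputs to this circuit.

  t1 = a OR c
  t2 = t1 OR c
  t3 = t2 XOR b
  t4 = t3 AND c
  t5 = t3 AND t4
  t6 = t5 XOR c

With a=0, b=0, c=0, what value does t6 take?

t1 = 0 OR 0 = 0
t2 = 0 OR 0 = 0
t3 = 0 XOR 0 = 0
t4 = 0 AND 0 = 0
t5 = 0 AND 0 = 0
t6 = 0 XOR 0 = 0

0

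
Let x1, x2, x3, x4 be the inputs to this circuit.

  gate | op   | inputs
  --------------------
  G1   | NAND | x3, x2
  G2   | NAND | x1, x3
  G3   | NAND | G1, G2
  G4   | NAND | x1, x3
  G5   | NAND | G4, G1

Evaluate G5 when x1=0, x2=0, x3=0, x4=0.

G1 = 0 NAND 0 = 1
G4 = 0 NAND 0 = 1
G5 = 1 NAND 1 = 0

0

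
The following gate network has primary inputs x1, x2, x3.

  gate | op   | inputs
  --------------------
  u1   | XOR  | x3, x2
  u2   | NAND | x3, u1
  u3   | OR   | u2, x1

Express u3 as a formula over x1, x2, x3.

(x3 NAND (x3 XOR x2)) OR x1

u1 = x3 XOR x2
u2 = x3 NAND u1 = x3 NAND (x3 XOR x2)
u3 = u2 OR x1 = (x3 NAND (x3 XOR x2)) OR x1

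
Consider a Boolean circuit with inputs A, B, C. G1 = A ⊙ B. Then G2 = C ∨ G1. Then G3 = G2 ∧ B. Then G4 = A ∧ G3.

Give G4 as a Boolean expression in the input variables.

G1 = A ⊙ B
G2 = C ∨ G1 = C ∨ (A ⊙ B)
G3 = G2 ∧ B = (C ∨ (A ⊙ B)) ∧ B
G4 = A ∧ G3 = A ∧ ((C ∨ (A ⊙ B)) ∧ B)

A ∧ ((C ∨ (A ⊙ B)) ∧ B)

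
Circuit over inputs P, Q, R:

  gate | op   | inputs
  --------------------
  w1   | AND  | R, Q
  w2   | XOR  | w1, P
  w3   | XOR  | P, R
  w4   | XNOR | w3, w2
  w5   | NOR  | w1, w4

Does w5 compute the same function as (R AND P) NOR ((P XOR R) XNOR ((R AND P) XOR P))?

No

w1 = R AND Q
w2 = w1 XOR P = (R AND Q) XOR P
w3 = P XOR R
w4 = w3 XNOR w2 = (P XOR R) XNOR ((R AND Q) XOR P)
w5 = w1 NOR w4 = (R AND Q) NOR ((P XOR R) XNOR ((R AND Q) XOR P))
At P=0, Q=1, R=1: circuit gives 0, formula gives 1.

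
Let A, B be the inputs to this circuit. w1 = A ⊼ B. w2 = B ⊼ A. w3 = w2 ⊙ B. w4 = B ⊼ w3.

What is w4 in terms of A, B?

B ⊼ ((B ⊼ A) ⊙ B)

w2 = B ⊼ A
w3 = w2 ⊙ B = (B ⊼ A) ⊙ B
w4 = B ⊼ w3 = B ⊼ ((B ⊼ A) ⊙ B)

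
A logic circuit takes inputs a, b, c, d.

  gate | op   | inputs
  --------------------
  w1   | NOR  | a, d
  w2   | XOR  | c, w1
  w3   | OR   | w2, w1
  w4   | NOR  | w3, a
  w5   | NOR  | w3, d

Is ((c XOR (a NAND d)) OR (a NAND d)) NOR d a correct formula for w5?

No

w1 = a NOR d
w2 = c XOR w1 = c XOR (a NOR d)
w3 = w2 OR w1 = (c XOR (a NOR d)) OR (a NOR d)
w5 = w3 NOR d = ((c XOR (a NOR d)) OR (a NOR d)) NOR d
At a=1, b=0, c=0, d=0: circuit gives 1, formula gives 0.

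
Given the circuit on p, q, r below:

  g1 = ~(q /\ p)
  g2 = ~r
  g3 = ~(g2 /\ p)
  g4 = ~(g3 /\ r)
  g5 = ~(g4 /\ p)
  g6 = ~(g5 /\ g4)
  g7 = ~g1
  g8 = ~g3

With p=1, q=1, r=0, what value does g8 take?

1

g2 = ~0 = 1
g3 = ~(1 /\ 1) = 0
g8 = ~0 = 1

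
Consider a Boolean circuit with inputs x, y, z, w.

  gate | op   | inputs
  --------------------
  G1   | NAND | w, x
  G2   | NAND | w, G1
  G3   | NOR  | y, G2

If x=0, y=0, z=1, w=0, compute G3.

0

G1 = 0 NAND 0 = 1
G2 = 0 NAND 1 = 1
G3 = 0 NOR 1 = 0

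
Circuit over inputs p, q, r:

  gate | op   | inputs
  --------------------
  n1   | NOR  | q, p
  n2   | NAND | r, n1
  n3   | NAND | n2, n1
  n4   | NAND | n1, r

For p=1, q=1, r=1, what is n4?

n1 = 1 NOR 1 = 0
n4 = 0 NAND 1 = 1

1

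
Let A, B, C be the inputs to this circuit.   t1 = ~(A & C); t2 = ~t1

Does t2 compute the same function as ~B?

No

t1 = ~(A & C)
t2 = ~t1 = ~(~(A & C))
At A=0, B=0, C=0: circuit gives 0, formula gives 1.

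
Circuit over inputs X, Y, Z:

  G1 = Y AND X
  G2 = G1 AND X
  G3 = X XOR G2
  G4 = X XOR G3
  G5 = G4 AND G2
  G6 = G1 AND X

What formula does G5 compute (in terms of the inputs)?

G1 = Y AND X
G2 = G1 AND X = (Y AND X) AND X
G3 = X XOR G2 = X XOR ((Y AND X) AND X)
G4 = X XOR G3 = X XOR (X XOR ((Y AND X) AND X))
G5 = G4 AND G2 = (X XOR (X XOR ((Y AND X) AND X))) AND ((Y AND X) AND X)

(X XOR (X XOR ((Y AND X) AND X))) AND ((Y AND X) AND X)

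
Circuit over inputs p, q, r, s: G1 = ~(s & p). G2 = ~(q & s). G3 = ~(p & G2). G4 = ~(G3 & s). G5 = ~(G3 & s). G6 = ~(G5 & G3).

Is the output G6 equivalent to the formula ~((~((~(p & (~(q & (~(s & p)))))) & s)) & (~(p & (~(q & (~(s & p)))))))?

No

G2 = ~(q & s)
G3 = ~(p & G2) = ~(p & (~(q & s)))
G5 = ~(G3 & s) = ~((~(p & (~(q & s)))) & s)
G6 = ~(G5 & G3) = ~((~((~(p & (~(q & s)))) & s)) & (~(p & (~(q & s)))))
At p=1, q=1, r=0, s=0: circuit gives 1, formula gives 0.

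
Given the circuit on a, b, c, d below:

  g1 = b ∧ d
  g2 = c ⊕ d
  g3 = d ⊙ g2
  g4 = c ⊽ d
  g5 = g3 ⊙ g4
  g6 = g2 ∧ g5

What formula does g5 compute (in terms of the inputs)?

(d ⊙ (c ⊕ d)) ⊙ (c ⊽ d)

g2 = c ⊕ d
g3 = d ⊙ g2 = d ⊙ (c ⊕ d)
g4 = c ⊽ d
g5 = g3 ⊙ g4 = (d ⊙ (c ⊕ d)) ⊙ (c ⊽ d)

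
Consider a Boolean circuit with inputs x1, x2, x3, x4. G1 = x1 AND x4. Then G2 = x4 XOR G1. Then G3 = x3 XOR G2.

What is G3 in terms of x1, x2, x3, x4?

G1 = x1 AND x4
G2 = x4 XOR G1 = x4 XOR (x1 AND x4)
G3 = x3 XOR G2 = x3 XOR (x4 XOR (x1 AND x4))

x3 XOR (x4 XOR (x1 AND x4))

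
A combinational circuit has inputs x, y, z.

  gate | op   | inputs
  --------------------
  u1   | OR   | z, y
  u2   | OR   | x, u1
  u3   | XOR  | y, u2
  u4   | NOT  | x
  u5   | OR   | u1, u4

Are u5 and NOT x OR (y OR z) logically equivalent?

u1 = z OR y
u4 = NOT x
u5 = u1 OR u4 = (z OR y) OR NOT x
At x=1, y=0, z=0: circuit gives 0, formula gives 0.
At x=0, y=0, z=0: circuit gives 1, formula gives 1.
Agrees on all 8 inputs.

Yes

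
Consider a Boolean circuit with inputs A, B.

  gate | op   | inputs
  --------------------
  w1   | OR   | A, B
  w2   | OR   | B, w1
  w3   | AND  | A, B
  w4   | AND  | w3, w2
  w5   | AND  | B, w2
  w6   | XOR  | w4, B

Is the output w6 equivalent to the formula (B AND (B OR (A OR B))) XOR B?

w1 = A OR B
w2 = B OR w1 = B OR (A OR B)
w3 = A AND B
w4 = w3 AND w2 = (A AND B) AND (B OR (A OR B))
w6 = w4 XOR B = ((A AND B) AND (B OR (A OR B))) XOR B
At A=0, B=1: circuit gives 1, formula gives 0.

No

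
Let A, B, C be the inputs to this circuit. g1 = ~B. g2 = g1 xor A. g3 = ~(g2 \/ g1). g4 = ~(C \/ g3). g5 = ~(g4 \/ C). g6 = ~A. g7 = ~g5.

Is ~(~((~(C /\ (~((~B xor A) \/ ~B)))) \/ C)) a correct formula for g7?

g1 = ~B
g2 = g1 xor A = ~B xor A
g3 = ~(g2 \/ g1) = ~((~B xor A) \/ ~B)
g4 = ~(C \/ g3) = ~(C \/ (~((~B xor A) \/ ~B)))
g5 = ~(g4 \/ C) = ~((~(C \/ (~((~B xor A) \/ ~B)))) \/ C)
g7 = ~g5 = ~(~((~(C \/ (~((~B xor A) \/ ~B)))) \/ C))
At A=0, B=1, C=0: circuit gives 0, formula gives 1.

No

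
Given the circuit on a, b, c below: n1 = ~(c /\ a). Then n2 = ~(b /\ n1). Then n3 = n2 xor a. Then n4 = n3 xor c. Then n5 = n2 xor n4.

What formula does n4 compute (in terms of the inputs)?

n1 = ~(c /\ a)
n2 = ~(b /\ n1) = ~(b /\ (~(c /\ a)))
n3 = n2 xor a = (~(b /\ (~(c /\ a)))) xor a
n4 = n3 xor c = ((~(b /\ (~(c /\ a)))) xor a) xor c

((~(b /\ (~(c /\ a)))) xor a) xor c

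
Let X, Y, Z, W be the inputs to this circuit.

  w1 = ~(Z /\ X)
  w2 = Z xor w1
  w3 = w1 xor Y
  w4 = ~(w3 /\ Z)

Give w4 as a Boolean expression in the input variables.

w1 = ~(Z /\ X)
w3 = w1 xor Y = (~(Z /\ X)) xor Y
w4 = ~(w3 /\ Z) = ~(((~(Z /\ X)) xor Y) /\ Z)

~(((~(Z /\ X)) xor Y) /\ Z)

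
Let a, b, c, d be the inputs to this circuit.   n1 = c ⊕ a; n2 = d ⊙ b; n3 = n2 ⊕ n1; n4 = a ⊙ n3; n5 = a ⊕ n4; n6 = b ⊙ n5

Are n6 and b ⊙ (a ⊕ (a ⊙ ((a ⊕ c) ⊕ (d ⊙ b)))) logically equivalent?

Yes

n1 = c ⊕ a
n2 = d ⊙ b
n3 = n2 ⊕ n1 = (d ⊙ b) ⊕ (c ⊕ a)
n4 = a ⊙ n3 = a ⊙ ((d ⊙ b) ⊕ (c ⊕ a))
n5 = a ⊕ n4 = a ⊕ (a ⊙ ((d ⊙ b) ⊕ (c ⊕ a)))
n6 = b ⊙ n5 = b ⊙ (a ⊕ (a ⊙ ((d ⊙ b) ⊕ (c ⊕ a))))
At a=0, b=0, c=0, d=1: circuit gives 0, formula gives 0.
At a=0, b=0, c=0, d=0: circuit gives 1, formula gives 1.
Agrees on all 16 inputs.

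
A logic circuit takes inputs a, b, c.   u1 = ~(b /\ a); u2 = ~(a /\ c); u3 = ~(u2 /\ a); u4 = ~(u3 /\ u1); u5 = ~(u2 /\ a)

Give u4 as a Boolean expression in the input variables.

~((~((~(a /\ c)) /\ a)) /\ (~(b /\ a)))

u1 = ~(b /\ a)
u2 = ~(a /\ c)
u3 = ~(u2 /\ a) = ~((~(a /\ c)) /\ a)
u4 = ~(u3 /\ u1) = ~((~((~(a /\ c)) /\ a)) /\ (~(b /\ a)))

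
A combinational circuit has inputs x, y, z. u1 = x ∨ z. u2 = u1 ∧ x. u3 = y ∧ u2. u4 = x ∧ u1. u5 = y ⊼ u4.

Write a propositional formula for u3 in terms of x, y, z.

u1 = x ∨ z
u2 = u1 ∧ x = (x ∨ z) ∧ x
u3 = y ∧ u2 = y ∧ ((x ∨ z) ∧ x)

y ∧ ((x ∨ z) ∧ x)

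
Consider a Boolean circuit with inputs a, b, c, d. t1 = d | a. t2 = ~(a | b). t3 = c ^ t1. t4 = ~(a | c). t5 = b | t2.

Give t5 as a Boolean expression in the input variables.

b | (~(a | b))

t2 = ~(a | b)
t5 = b | t2 = b | (~(a | b))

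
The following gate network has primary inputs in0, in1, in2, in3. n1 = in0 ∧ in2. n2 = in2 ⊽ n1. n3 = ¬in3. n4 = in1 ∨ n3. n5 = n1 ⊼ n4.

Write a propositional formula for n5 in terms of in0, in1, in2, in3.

n1 = in0 ∧ in2
n3 = ¬in3
n4 = in1 ∨ n3 = in1 ∨ ¬in3
n5 = n1 ⊼ n4 = (in0 ∧ in2) ⊼ (in1 ∨ ¬in3)

(in0 ∧ in2) ⊼ (in1 ∨ ¬in3)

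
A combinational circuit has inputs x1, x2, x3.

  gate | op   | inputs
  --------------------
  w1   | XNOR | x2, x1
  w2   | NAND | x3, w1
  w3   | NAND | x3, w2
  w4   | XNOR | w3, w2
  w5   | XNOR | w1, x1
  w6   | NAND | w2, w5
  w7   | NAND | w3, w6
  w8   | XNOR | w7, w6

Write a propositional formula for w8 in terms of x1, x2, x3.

((x3 NAND (x3 NAND (x2 XNOR x1))) NAND ((x3 NAND (x2 XNOR x1)) NAND ((x2 XNOR x1) XNOR x1))) XNOR ((x3 NAND (x2 XNOR x1)) NAND ((x2 XNOR x1) XNOR x1))

w1 = x2 XNOR x1
w2 = x3 NAND w1 = x3 NAND (x2 XNOR x1)
w3 = x3 NAND w2 = x3 NAND (x3 NAND (x2 XNOR x1))
w5 = w1 XNOR x1 = (x2 XNOR x1) XNOR x1
w6 = w2 NAND w5 = (x3 NAND (x2 XNOR x1)) NAND ((x2 XNOR x1) XNOR x1)
w7 = w3 NAND w6 = (x3 NAND (x3 NAND (x2 XNOR x1))) NAND ((x3 NAND (x2 XNOR x1)) NAND ((x2 XNOR x1) XNOR x1))
w8 = w7 XNOR w6 = ((x3 NAND (x3 NAND (x2 XNOR x1))) NAND ((x3 NAND (x2 XNOR x1)) NAND ((x2 XNOR x1) XNOR x1))) XNOR ((x3 NAND (x2 XNOR x1)) NAND ((x2 XNOR x1) XNOR x1))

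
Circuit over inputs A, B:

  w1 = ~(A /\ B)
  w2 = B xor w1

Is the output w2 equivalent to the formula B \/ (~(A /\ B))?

No

w1 = ~(A /\ B)
w2 = B xor w1 = B xor (~(A /\ B))
At A=0, B=1: circuit gives 0, formula gives 1.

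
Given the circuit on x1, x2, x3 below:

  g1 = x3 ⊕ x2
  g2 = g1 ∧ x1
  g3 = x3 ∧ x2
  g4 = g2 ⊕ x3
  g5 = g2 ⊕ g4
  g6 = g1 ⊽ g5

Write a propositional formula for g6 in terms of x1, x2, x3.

g1 = x3 ⊕ x2
g2 = g1 ∧ x1 = (x3 ⊕ x2) ∧ x1
g4 = g2 ⊕ x3 = ((x3 ⊕ x2) ∧ x1) ⊕ x3
g5 = g2 ⊕ g4 = ((x3 ⊕ x2) ∧ x1) ⊕ (((x3 ⊕ x2) ∧ x1) ⊕ x3)
g6 = g1 ⊽ g5 = (x3 ⊕ x2) ⊽ (((x3 ⊕ x2) ∧ x1) ⊕ (((x3 ⊕ x2) ∧ x1) ⊕ x3))

(x3 ⊕ x2) ⊽ (((x3 ⊕ x2) ∧ x1) ⊕ (((x3 ⊕ x2) ∧ x1) ⊕ x3))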